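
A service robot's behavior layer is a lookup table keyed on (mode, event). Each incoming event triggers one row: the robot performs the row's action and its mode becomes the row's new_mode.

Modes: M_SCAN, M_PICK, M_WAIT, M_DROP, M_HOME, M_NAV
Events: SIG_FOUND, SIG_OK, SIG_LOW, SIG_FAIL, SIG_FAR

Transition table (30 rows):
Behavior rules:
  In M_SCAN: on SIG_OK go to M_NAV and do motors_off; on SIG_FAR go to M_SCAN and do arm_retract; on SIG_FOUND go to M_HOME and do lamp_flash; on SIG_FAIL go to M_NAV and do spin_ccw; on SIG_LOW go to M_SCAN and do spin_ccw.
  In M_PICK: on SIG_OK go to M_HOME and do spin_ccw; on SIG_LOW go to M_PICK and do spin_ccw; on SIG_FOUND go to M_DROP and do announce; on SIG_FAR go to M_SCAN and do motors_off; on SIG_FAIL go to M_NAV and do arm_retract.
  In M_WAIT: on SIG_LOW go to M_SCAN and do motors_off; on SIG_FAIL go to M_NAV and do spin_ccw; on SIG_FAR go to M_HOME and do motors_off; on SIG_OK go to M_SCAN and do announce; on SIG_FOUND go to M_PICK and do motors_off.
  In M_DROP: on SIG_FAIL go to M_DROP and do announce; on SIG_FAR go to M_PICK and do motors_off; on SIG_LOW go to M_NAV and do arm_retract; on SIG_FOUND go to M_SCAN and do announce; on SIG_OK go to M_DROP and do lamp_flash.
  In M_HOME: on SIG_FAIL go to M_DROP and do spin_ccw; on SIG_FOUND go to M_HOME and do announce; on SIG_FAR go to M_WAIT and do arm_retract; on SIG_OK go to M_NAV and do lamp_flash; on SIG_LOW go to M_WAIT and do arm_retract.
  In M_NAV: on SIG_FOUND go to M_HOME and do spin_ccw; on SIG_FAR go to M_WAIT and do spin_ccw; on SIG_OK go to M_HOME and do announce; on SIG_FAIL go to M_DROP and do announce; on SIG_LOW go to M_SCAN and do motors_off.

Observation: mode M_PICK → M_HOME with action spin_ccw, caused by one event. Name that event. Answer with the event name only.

SIG_OK

try SIG_FOUND: (M_PICK, SIG_FOUND) → (M_DROP, announce)
try SIG_OK: (M_PICK, SIG_OK) → (M_HOME, spin_ccw)  ← matches
try SIG_LOW: (M_PICK, SIG_LOW) → (M_PICK, spin_ccw)
try SIG_FAIL: (M_PICK, SIG_FAIL) → (M_NAV, arm_retract)
try SIG_FAR: (M_PICK, SIG_FAR) → (M_SCAN, motors_off)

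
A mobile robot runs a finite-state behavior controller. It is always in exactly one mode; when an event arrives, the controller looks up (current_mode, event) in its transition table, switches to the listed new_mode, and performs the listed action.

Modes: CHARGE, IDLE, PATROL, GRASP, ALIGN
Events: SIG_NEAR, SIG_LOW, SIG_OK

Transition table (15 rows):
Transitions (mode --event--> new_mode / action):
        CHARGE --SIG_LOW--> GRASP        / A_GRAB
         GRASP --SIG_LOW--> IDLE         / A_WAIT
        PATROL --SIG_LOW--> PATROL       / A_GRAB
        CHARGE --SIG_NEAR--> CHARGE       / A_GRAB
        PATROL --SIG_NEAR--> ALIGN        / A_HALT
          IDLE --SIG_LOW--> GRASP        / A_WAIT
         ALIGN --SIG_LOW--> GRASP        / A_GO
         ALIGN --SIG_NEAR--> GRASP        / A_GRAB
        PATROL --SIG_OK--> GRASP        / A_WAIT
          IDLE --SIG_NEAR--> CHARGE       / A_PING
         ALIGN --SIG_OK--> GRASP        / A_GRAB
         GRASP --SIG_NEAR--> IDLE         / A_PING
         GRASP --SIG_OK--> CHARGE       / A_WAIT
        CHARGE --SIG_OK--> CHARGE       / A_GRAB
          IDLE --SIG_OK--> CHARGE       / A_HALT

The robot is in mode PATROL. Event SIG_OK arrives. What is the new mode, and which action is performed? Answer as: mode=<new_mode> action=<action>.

mode=GRASP action=A_WAIT

current mode = PATROL; filter table to that mode:
  (PATROL, SIG_LOW) → (PATROL, A_GRAB)
  (PATROL, SIG_NEAR) → (ALIGN, A_HALT)
  (PATROL, SIG_OK) → (GRASP, A_WAIT)  ← event matches
event = SIG_OK selects (GRASP, A_WAIT)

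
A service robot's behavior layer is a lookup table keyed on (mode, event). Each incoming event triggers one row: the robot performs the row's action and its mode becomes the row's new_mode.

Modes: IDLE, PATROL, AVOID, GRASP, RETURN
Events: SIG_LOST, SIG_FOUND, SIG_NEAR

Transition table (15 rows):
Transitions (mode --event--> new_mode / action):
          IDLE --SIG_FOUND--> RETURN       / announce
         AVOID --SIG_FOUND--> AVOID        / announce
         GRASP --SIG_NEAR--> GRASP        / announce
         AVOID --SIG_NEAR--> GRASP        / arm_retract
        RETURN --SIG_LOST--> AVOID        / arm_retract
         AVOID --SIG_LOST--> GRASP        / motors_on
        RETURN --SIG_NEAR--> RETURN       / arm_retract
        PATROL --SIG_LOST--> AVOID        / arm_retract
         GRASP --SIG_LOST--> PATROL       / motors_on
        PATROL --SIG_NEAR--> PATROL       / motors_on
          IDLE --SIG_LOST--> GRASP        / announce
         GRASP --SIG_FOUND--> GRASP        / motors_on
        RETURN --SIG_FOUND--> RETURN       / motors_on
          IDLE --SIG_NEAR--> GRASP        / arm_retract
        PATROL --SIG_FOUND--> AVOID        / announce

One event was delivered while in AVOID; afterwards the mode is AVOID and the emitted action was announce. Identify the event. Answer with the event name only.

try SIG_LOST: (AVOID, SIG_LOST) → (GRASP, motors_on)
try SIG_FOUND: (AVOID, SIG_FOUND) → (AVOID, announce)  ← matches
try SIG_NEAR: (AVOID, SIG_NEAR) → (GRASP, arm_retract)

SIG_FOUND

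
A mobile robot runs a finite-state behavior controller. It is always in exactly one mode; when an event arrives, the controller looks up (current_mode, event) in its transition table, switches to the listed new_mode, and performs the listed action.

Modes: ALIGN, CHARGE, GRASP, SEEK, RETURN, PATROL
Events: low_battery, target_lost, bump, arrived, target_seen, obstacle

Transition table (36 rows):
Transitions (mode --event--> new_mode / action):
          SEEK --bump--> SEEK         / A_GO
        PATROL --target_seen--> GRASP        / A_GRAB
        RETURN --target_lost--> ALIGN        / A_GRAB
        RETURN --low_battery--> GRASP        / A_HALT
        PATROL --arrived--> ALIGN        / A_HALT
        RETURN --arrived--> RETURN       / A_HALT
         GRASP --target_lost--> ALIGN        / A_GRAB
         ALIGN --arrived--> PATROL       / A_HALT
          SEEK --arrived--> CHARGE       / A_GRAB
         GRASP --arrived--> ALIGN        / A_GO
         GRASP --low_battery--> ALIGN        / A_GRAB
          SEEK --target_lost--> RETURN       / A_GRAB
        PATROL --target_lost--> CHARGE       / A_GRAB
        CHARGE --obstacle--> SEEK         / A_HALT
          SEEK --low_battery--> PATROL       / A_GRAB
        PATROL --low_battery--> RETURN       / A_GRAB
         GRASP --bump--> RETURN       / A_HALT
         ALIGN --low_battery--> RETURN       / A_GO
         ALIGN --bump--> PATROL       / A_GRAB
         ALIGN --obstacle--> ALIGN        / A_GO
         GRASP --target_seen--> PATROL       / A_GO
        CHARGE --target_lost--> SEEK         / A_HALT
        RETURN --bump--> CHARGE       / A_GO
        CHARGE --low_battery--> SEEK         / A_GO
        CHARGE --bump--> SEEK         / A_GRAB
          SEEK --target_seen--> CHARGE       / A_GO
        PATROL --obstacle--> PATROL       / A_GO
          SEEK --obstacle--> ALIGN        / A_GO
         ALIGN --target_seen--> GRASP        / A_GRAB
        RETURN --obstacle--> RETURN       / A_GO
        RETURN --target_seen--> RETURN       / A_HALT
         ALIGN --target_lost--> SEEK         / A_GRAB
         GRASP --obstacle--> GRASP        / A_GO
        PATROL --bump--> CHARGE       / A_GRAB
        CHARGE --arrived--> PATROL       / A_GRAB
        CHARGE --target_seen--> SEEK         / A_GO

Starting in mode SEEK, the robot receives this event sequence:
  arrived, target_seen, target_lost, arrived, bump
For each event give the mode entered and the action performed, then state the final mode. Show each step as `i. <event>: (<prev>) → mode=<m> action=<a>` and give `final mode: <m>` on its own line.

1. arrived: (SEEK) → mode=CHARGE action=A_GRAB
2. target_seen: (CHARGE) → mode=SEEK action=A_GO
3. target_lost: (SEEK) → mode=RETURN action=A_GRAB
4. arrived: (RETURN) → mode=RETURN action=A_HALT
5. bump: (RETURN) → mode=CHARGE action=A_GO

final mode: CHARGE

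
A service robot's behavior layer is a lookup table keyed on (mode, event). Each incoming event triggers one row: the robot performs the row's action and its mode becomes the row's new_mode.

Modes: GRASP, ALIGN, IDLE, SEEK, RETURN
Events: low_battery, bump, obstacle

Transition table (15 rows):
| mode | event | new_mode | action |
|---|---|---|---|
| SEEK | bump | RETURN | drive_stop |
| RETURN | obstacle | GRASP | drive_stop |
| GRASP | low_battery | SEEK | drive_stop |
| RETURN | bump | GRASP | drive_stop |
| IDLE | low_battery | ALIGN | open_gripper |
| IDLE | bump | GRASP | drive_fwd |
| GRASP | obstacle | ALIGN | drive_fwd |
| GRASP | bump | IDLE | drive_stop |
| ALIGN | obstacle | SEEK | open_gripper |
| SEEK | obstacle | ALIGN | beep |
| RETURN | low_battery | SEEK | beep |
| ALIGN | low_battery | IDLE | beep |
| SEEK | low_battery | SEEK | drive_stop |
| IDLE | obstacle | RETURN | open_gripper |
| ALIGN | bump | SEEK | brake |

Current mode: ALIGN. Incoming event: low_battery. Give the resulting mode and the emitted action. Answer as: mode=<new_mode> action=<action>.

current mode = ALIGN; filter table to that mode:
  (ALIGN, obstacle) → (SEEK, open_gripper)
  (ALIGN, low_battery) → (IDLE, beep)  ← event matches
  (ALIGN, bump) → (SEEK, brake)
event = low_battery selects (IDLE, beep)

mode=IDLE action=beep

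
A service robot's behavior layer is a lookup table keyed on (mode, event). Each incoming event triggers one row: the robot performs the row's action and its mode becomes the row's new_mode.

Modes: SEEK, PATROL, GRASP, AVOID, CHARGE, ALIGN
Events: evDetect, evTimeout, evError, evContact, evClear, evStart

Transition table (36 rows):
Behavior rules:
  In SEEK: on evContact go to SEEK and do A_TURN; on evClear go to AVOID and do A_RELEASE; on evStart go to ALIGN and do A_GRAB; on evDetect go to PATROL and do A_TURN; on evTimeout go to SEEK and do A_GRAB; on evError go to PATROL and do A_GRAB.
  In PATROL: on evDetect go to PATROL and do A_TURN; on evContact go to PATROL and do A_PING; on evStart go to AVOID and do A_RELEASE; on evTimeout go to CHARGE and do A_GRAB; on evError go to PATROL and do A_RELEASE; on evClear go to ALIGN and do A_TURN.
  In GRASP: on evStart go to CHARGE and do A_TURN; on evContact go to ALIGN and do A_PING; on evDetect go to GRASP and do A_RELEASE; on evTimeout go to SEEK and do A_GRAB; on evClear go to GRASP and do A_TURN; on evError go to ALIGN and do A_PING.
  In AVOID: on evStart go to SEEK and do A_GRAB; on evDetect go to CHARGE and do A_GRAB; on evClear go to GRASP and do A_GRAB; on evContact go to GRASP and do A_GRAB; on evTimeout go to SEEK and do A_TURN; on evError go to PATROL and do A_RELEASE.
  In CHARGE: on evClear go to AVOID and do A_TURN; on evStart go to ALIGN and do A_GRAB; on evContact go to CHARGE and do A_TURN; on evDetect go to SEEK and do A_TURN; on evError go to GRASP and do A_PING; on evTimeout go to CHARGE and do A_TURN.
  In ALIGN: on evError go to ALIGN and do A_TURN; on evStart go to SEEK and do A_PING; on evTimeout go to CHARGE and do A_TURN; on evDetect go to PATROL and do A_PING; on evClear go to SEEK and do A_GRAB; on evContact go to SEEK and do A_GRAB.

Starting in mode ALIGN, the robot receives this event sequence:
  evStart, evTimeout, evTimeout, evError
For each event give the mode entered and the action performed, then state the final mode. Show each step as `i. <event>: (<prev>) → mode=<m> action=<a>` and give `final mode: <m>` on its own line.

final mode: PATROL

1. evStart: (ALIGN) → mode=SEEK action=A_PING
2. evTimeout: (SEEK) → mode=SEEK action=A_GRAB
3. evTimeout: (SEEK) → mode=SEEK action=A_GRAB
4. evError: (SEEK) → mode=PATROL action=A_GRAB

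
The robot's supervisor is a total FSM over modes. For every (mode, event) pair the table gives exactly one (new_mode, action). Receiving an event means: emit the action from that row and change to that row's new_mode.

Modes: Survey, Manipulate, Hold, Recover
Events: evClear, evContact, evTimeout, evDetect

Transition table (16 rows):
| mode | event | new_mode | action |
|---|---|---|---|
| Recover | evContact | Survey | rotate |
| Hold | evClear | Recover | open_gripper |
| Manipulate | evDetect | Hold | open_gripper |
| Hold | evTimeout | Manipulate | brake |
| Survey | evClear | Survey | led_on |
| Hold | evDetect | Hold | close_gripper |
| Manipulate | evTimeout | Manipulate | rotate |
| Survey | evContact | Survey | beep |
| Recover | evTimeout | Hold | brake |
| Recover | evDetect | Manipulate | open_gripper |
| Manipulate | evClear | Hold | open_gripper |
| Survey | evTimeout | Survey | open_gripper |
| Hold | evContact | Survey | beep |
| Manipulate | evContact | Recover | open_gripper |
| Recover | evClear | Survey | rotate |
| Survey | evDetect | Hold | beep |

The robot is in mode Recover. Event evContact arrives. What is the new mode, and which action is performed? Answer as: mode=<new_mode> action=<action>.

mode=Survey action=rotate

current mode = Recover; filter table to that mode:
  (Recover, evContact) → (Survey, rotate)  ← event matches
  (Recover, evTimeout) → (Hold, brake)
  (Recover, evDetect) → (Manipulate, open_gripper)
  (Recover, evClear) → (Survey, rotate)
event = evContact selects (Survey, rotate)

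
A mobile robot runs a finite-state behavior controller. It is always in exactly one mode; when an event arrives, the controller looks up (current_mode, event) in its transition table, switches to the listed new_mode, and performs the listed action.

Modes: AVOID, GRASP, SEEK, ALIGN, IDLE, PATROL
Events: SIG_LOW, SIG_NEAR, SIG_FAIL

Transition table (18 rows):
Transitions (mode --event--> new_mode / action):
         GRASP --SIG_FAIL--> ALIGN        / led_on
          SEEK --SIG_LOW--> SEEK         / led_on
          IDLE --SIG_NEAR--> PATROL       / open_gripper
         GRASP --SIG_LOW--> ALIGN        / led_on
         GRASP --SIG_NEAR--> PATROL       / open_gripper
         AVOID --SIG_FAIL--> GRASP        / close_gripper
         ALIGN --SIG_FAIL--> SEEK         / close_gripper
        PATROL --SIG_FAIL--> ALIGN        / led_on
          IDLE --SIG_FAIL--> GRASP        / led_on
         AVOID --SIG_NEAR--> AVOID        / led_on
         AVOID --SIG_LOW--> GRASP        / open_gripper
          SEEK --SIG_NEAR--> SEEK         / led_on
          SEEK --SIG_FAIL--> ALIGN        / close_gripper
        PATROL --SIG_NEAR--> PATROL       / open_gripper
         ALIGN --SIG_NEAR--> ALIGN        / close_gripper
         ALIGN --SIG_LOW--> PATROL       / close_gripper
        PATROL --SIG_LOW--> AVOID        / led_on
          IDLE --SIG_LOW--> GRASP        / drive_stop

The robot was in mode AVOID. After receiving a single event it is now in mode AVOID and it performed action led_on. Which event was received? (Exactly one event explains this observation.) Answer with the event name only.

SIG_NEAR

try SIG_LOW: (AVOID, SIG_LOW) → (GRASP, open_gripper)
try SIG_NEAR: (AVOID, SIG_NEAR) → (AVOID, led_on)  ← matches
try SIG_FAIL: (AVOID, SIG_FAIL) → (GRASP, close_gripper)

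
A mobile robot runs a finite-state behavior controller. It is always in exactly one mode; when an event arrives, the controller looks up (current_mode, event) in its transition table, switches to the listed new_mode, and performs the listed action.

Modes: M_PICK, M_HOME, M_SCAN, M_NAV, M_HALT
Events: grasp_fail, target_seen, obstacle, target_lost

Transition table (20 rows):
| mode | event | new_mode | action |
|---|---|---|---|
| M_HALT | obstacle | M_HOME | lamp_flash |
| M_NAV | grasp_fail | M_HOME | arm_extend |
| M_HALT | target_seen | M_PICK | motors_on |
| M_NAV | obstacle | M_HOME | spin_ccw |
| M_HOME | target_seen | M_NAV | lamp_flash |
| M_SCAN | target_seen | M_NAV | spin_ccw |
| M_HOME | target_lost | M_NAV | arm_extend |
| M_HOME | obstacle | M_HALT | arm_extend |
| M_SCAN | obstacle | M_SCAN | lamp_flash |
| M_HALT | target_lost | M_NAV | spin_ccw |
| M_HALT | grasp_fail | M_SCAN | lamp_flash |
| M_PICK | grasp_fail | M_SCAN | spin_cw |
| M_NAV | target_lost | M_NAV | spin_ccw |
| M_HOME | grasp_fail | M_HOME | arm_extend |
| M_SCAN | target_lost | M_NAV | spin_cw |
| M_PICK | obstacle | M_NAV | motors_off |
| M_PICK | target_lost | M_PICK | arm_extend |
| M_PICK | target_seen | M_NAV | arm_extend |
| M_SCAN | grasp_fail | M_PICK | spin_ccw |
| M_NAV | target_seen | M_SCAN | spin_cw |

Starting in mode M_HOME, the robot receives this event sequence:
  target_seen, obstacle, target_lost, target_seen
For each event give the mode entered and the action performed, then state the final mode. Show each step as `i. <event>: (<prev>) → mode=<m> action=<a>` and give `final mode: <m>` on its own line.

1. target_seen: (M_HOME) → mode=M_NAV action=lamp_flash
2. obstacle: (M_NAV) → mode=M_HOME action=spin_ccw
3. target_lost: (M_HOME) → mode=M_NAV action=arm_extend
4. target_seen: (M_NAV) → mode=M_SCAN action=spin_cw

final mode: M_SCAN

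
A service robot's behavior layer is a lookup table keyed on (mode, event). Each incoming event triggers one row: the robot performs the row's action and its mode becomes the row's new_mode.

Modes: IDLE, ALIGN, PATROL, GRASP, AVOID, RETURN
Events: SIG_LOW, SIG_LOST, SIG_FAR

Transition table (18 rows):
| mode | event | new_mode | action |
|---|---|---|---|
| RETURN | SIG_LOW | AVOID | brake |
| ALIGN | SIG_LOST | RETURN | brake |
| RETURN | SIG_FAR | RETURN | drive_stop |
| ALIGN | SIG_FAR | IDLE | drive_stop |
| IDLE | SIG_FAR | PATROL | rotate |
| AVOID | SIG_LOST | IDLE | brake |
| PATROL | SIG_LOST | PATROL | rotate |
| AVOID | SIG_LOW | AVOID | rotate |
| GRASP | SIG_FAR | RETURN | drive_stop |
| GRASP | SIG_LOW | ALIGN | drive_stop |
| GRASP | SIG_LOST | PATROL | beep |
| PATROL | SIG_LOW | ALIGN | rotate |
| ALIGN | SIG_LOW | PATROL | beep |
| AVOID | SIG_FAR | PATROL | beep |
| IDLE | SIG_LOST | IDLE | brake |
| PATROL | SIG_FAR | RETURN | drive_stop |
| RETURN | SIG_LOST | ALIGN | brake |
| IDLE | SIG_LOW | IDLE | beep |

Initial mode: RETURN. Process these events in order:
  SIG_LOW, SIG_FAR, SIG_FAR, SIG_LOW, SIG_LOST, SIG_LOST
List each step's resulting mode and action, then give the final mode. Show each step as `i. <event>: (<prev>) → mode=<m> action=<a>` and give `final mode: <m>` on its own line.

1. SIG_LOW: (RETURN) → mode=AVOID action=brake
2. SIG_FAR: (AVOID) → mode=PATROL action=beep
3. SIG_FAR: (PATROL) → mode=RETURN action=drive_stop
4. SIG_LOW: (RETURN) → mode=AVOID action=brake
5. SIG_LOST: (AVOID) → mode=IDLE action=brake
6. SIG_LOST: (IDLE) → mode=IDLE action=brake

final mode: IDLE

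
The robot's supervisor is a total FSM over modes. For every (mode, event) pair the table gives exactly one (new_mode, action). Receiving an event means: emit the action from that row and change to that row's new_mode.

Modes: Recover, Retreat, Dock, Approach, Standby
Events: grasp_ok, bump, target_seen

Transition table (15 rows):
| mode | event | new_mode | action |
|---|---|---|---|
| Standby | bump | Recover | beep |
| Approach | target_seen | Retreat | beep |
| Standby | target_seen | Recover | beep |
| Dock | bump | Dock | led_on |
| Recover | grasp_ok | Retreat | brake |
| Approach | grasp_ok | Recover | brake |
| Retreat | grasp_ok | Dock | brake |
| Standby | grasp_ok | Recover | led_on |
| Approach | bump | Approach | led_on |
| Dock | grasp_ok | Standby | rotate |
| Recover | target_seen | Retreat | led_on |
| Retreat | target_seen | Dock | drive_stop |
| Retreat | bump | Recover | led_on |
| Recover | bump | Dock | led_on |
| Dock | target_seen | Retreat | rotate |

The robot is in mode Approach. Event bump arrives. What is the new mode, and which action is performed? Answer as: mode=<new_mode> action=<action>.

current mode = Approach; filter table to that mode:
  (Approach, target_seen) → (Retreat, beep)
  (Approach, grasp_ok) → (Recover, brake)
  (Approach, bump) → (Approach, led_on)  ← event matches
event = bump selects (Approach, led_on)

mode=Approach action=led_on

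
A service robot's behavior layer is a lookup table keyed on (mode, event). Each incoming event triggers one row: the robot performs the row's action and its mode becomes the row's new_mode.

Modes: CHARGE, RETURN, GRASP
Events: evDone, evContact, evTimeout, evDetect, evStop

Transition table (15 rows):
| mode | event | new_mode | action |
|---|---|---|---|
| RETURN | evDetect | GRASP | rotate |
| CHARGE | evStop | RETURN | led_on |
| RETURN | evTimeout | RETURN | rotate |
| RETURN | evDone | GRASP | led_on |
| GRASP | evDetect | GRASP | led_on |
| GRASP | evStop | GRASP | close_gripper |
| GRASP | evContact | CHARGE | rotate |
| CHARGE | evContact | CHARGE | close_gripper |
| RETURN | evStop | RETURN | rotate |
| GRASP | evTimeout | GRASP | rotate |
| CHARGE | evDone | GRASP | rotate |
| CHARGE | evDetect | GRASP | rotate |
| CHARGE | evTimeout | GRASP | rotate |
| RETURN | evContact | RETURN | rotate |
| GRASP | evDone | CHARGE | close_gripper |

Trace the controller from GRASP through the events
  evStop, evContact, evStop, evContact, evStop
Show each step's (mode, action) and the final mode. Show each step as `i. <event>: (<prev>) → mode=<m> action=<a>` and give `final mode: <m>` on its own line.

final mode: RETURN

1. evStop: (GRASP) → mode=GRASP action=close_gripper
2. evContact: (GRASP) → mode=CHARGE action=rotate
3. evStop: (CHARGE) → mode=RETURN action=led_on
4. evContact: (RETURN) → mode=RETURN action=rotate
5. evStop: (RETURN) → mode=RETURN action=rotate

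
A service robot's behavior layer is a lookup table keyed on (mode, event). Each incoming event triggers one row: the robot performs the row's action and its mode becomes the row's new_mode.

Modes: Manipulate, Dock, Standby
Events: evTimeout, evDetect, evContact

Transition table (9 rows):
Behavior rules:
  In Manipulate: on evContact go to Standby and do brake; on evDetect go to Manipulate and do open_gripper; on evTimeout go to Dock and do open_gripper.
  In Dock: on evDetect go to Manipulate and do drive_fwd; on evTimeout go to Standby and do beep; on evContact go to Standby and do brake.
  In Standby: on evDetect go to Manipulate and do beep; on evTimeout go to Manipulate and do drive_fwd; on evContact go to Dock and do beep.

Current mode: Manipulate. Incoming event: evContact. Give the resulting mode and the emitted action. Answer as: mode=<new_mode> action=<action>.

current mode = Manipulate; filter table to that mode:
  (Manipulate, evContact) → (Standby, brake)  ← event matches
  (Manipulate, evDetect) → (Manipulate, open_gripper)
  (Manipulate, evTimeout) → (Dock, open_gripper)
event = evContact selects (Standby, brake)

mode=Standby action=brake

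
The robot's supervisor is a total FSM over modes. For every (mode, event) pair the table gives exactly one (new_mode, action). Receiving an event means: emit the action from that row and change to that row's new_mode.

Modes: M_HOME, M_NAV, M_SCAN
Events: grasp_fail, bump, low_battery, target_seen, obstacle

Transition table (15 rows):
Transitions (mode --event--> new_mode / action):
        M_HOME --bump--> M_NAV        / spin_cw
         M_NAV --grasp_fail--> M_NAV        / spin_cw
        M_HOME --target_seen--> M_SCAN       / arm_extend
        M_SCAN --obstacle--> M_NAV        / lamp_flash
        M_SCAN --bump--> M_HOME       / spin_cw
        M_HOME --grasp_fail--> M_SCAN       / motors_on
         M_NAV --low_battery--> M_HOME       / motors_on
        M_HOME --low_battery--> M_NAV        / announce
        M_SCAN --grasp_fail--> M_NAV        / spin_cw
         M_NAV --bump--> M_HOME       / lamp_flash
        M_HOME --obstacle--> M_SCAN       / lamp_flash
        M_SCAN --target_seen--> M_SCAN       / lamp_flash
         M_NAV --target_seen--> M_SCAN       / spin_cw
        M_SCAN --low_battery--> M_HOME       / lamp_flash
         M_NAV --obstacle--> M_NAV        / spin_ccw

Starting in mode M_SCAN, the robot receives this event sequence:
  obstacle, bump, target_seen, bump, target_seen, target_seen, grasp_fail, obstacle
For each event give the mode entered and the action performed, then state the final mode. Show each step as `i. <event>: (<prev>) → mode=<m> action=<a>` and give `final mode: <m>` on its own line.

final mode: M_NAV

1. obstacle: (M_SCAN) → mode=M_NAV action=lamp_flash
2. bump: (M_NAV) → mode=M_HOME action=lamp_flash
3. target_seen: (M_HOME) → mode=M_SCAN action=arm_extend
4. bump: (M_SCAN) → mode=M_HOME action=spin_cw
5. target_seen: (M_HOME) → mode=M_SCAN action=arm_extend
6. target_seen: (M_SCAN) → mode=M_SCAN action=lamp_flash
7. grasp_fail: (M_SCAN) → mode=M_NAV action=spin_cw
8. obstacle: (M_NAV) → mode=M_NAV action=spin_ccw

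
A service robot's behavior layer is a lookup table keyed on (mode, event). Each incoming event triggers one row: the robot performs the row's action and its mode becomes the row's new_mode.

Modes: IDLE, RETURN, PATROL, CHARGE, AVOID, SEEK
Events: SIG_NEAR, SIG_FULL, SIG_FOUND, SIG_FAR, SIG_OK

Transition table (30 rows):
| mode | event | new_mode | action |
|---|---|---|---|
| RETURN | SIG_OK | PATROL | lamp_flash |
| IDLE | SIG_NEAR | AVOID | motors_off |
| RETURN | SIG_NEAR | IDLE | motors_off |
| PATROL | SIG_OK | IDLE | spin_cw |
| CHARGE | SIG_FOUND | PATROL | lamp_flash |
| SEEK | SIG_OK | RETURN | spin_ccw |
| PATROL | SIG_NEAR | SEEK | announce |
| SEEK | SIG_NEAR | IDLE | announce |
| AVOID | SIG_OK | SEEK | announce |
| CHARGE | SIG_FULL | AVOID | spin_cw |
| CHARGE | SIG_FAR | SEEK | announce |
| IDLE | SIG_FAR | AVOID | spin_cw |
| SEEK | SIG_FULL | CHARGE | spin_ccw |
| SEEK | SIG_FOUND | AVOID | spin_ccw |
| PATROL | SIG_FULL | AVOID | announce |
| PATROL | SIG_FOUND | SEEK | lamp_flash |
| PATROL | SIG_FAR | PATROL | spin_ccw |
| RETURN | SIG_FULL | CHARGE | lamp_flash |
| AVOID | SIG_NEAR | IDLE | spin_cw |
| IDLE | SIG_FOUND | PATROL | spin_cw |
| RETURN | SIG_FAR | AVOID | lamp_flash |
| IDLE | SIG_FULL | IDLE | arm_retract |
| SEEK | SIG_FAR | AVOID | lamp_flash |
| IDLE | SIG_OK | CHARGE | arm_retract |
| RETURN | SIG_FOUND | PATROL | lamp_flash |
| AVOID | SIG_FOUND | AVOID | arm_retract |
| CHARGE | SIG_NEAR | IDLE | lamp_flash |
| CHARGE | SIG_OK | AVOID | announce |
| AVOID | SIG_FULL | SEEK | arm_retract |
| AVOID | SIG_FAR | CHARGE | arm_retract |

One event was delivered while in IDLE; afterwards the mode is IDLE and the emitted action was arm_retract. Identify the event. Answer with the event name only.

try SIG_NEAR: (IDLE, SIG_NEAR) → (AVOID, motors_off)
try SIG_FULL: (IDLE, SIG_FULL) → (IDLE, arm_retract)  ← matches
try SIG_FOUND: (IDLE, SIG_FOUND) → (PATROL, spin_cw)
try SIG_FAR: (IDLE, SIG_FAR) → (AVOID, spin_cw)
try SIG_OK: (IDLE, SIG_OK) → (CHARGE, arm_retract)

SIG_FULL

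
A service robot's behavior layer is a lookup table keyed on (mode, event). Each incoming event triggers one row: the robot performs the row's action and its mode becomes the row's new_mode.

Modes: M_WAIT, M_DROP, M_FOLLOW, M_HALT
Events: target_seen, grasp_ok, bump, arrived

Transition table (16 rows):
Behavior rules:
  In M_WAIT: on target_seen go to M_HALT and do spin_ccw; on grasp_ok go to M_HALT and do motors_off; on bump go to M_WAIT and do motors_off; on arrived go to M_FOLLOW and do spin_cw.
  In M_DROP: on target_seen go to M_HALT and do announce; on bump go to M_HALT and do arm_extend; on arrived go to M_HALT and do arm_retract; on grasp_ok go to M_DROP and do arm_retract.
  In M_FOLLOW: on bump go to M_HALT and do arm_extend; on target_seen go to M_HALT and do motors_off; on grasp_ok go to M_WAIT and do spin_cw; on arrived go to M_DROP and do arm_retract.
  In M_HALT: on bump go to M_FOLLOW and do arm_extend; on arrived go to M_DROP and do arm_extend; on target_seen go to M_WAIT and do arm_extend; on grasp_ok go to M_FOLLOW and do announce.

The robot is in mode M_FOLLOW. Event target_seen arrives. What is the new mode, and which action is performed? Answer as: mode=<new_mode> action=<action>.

mode=M_HALT action=motors_off

current mode = M_FOLLOW; filter table to that mode:
  (M_FOLLOW, bump) → (M_HALT, arm_extend)
  (M_FOLLOW, target_seen) → (M_HALT, motors_off)  ← event matches
  (M_FOLLOW, grasp_ok) → (M_WAIT, spin_cw)
  (M_FOLLOW, arrived) → (M_DROP, arm_retract)
event = target_seen selects (M_HALT, motors_off)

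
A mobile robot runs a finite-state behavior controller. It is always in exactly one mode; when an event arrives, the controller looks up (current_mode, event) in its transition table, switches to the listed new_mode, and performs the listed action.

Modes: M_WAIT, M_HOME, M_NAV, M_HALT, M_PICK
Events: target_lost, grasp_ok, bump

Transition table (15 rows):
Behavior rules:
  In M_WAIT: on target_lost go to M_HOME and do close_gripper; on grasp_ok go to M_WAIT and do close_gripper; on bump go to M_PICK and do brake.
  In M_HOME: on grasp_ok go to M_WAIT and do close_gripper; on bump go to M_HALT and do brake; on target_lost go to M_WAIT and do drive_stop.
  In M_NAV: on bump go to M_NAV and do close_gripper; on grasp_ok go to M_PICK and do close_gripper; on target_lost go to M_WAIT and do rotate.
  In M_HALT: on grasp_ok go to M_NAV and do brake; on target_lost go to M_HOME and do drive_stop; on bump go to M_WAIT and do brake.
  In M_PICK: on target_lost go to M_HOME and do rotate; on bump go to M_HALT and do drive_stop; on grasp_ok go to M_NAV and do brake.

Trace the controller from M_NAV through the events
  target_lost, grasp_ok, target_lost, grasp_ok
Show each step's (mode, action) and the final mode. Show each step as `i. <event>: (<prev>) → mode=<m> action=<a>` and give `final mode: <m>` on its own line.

final mode: M_WAIT

1. target_lost: (M_NAV) → mode=M_WAIT action=rotate
2. grasp_ok: (M_WAIT) → mode=M_WAIT action=close_gripper
3. target_lost: (M_WAIT) → mode=M_HOME action=close_gripper
4. grasp_ok: (M_HOME) → mode=M_WAIT action=close_gripper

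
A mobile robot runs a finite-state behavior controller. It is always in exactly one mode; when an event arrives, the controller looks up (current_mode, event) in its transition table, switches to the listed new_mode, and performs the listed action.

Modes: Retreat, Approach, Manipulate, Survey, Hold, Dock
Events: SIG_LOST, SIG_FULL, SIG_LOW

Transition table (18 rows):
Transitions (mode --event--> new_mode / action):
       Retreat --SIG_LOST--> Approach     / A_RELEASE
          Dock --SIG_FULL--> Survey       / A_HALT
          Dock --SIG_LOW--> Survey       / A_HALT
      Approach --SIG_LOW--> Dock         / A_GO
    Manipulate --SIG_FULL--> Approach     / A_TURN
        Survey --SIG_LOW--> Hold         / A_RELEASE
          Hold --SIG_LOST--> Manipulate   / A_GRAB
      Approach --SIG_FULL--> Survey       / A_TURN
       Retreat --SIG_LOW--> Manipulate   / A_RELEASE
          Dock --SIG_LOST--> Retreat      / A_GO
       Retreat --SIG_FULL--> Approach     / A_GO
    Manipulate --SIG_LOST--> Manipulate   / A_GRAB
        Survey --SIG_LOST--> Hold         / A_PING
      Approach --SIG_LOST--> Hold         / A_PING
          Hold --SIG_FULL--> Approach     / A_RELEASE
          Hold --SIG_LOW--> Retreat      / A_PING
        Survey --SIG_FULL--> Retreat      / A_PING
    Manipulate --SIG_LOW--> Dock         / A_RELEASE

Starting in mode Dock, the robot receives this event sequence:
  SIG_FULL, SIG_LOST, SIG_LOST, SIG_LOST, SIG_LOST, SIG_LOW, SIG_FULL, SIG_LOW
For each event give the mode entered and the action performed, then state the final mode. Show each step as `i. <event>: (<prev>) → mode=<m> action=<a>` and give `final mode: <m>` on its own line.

final mode: Hold

1. SIG_FULL: (Dock) → mode=Survey action=A_HALT
2. SIG_LOST: (Survey) → mode=Hold action=A_PING
3. SIG_LOST: (Hold) → mode=Manipulate action=A_GRAB
4. SIG_LOST: (Manipulate) → mode=Manipulate action=A_GRAB
5. SIG_LOST: (Manipulate) → mode=Manipulate action=A_GRAB
6. SIG_LOW: (Manipulate) → mode=Dock action=A_RELEASE
7. SIG_FULL: (Dock) → mode=Survey action=A_HALT
8. SIG_LOW: (Survey) → mode=Hold action=A_RELEASE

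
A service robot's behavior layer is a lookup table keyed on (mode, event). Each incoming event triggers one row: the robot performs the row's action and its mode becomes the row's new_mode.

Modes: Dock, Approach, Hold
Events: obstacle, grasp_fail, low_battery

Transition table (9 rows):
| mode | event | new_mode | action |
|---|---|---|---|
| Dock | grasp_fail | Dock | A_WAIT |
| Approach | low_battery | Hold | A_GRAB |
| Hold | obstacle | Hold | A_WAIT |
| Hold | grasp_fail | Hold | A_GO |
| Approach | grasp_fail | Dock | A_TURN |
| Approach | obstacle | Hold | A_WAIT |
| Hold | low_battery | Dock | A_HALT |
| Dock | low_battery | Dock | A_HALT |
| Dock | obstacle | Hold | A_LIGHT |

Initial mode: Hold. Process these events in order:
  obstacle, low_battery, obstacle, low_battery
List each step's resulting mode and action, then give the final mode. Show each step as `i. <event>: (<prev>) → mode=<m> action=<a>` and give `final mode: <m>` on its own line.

final mode: Dock

1. obstacle: (Hold) → mode=Hold action=A_WAIT
2. low_battery: (Hold) → mode=Dock action=A_HALT
3. obstacle: (Dock) → mode=Hold action=A_LIGHT
4. low_battery: (Hold) → mode=Dock action=A_HALT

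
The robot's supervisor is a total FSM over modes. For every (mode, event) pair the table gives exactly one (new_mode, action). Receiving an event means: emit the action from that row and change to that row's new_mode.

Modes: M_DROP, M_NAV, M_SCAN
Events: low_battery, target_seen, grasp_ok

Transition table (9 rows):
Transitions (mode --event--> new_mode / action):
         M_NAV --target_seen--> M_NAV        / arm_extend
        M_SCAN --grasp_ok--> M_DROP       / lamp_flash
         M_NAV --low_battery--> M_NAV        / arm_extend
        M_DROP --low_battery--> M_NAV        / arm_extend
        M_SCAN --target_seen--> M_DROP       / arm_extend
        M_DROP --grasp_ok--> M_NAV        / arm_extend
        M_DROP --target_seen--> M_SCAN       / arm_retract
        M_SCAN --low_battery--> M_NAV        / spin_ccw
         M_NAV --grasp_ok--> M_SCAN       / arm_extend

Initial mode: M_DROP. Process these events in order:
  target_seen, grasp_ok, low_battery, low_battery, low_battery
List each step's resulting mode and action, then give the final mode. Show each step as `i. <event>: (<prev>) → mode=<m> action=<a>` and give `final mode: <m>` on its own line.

final mode: M_NAV

1. target_seen: (M_DROP) → mode=M_SCAN action=arm_retract
2. grasp_ok: (M_SCAN) → mode=M_DROP action=lamp_flash
3. low_battery: (M_DROP) → mode=M_NAV action=arm_extend
4. low_battery: (M_NAV) → mode=M_NAV action=arm_extend
5. low_battery: (M_NAV) → mode=M_NAV action=arm_extend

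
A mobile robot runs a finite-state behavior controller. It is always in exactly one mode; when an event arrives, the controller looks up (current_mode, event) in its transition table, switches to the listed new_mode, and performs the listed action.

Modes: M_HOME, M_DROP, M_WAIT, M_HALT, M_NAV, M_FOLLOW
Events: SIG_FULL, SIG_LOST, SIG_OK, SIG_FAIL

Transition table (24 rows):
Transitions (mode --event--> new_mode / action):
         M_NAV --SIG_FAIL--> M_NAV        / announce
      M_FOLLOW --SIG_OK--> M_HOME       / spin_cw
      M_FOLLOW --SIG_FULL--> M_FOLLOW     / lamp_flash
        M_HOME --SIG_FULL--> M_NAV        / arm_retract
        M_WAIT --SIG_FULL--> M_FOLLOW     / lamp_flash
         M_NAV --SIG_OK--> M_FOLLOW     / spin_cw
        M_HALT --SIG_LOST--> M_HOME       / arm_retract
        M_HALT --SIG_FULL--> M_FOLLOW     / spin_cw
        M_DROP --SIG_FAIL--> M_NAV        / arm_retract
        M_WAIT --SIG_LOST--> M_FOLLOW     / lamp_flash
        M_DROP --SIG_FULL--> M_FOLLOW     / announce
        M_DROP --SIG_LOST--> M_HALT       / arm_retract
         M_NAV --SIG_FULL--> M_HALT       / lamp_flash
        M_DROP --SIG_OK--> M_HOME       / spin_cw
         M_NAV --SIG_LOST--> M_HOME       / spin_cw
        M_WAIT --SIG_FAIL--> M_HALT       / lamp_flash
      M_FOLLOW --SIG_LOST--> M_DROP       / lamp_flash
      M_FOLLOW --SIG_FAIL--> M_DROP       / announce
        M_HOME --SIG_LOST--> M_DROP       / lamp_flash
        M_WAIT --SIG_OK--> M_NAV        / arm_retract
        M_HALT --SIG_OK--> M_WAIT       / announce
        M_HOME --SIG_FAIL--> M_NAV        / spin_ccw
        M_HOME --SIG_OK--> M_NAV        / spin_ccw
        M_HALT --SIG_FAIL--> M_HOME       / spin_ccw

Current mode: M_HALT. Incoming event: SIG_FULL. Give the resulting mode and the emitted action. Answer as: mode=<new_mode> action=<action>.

mode=M_FOLLOW action=spin_cw

current mode = M_HALT; filter table to that mode:
  (M_HALT, SIG_LOST) → (M_HOME, arm_retract)
  (M_HALT, SIG_FULL) → (M_FOLLOW, spin_cw)  ← event matches
  (M_HALT, SIG_OK) → (M_WAIT, announce)
  (M_HALT, SIG_FAIL) → (M_HOME, spin_ccw)
event = SIG_FULL selects (M_FOLLOW, spin_cw)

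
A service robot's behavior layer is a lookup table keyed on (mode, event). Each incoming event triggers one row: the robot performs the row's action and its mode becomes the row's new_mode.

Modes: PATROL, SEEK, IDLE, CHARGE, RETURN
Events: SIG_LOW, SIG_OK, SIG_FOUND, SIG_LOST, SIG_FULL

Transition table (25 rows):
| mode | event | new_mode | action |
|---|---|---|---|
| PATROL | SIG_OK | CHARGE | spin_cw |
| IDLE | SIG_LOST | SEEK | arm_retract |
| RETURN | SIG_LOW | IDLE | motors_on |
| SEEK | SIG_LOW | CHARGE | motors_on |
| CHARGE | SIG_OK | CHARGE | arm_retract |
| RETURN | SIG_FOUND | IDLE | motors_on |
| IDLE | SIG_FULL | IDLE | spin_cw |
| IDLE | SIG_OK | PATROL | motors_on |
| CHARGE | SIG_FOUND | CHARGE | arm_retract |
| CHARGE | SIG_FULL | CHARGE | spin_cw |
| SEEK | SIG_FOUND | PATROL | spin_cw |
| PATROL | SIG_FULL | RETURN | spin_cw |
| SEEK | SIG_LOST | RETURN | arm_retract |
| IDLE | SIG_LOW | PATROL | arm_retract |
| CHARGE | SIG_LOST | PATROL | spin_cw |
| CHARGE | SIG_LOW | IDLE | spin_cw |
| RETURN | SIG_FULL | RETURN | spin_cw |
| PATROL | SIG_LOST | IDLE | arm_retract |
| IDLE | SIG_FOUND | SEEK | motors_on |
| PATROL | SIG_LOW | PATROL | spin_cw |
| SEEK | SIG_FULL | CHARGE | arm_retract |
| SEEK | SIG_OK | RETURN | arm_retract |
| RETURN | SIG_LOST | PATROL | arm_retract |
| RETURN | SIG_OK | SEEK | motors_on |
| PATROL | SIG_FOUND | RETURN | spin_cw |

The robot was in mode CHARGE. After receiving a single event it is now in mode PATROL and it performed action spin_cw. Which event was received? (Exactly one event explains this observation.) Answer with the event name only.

SIG_LOST

try SIG_LOW: (CHARGE, SIG_LOW) → (IDLE, spin_cw)
try SIG_OK: (CHARGE, SIG_OK) → (CHARGE, arm_retract)
try SIG_FOUND: (CHARGE, SIG_FOUND) → (CHARGE, arm_retract)
try SIG_LOST: (CHARGE, SIG_LOST) → (PATROL, spin_cw)  ← matches
try SIG_FULL: (CHARGE, SIG_FULL) → (CHARGE, spin_cw)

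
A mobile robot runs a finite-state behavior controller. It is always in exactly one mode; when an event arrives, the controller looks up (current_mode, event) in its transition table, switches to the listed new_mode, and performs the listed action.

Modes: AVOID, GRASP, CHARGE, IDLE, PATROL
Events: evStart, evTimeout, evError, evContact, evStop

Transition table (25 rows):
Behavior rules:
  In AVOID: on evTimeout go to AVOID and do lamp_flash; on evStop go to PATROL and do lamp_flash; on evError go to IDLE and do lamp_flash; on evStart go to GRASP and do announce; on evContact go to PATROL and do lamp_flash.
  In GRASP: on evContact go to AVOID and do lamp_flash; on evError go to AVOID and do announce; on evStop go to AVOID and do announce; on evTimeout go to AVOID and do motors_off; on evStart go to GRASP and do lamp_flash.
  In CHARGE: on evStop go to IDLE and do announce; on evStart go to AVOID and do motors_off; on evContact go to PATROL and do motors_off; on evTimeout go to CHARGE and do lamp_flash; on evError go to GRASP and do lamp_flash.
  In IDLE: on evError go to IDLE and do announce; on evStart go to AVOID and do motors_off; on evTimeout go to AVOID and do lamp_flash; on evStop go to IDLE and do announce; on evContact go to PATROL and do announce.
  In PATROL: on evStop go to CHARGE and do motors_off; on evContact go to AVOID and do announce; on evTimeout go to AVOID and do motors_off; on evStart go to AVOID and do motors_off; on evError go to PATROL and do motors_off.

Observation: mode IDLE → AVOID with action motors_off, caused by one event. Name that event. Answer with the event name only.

try evStart: (IDLE, evStart) → (AVOID, motors_off)  ← matches
try evTimeout: (IDLE, evTimeout) → (AVOID, lamp_flash)
try evError: (IDLE, evError) → (IDLE, announce)
try evContact: (IDLE, evContact) → (PATROL, announce)
try evStop: (IDLE, evStop) → (IDLE, announce)

evStart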